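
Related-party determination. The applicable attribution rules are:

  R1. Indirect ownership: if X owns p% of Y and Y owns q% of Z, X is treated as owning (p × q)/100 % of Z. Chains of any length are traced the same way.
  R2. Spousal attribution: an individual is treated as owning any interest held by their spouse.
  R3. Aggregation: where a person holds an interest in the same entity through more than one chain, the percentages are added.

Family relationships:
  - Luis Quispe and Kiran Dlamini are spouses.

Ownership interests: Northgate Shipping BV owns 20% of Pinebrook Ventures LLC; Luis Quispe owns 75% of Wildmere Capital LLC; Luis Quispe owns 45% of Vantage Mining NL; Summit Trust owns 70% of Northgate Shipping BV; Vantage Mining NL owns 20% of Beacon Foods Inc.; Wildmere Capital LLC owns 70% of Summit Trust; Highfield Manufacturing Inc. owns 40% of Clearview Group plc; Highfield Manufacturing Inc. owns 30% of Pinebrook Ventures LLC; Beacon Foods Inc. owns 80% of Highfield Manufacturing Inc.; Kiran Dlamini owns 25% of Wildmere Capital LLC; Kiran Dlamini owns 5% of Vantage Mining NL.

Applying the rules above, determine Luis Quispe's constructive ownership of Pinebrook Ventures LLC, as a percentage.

By spousal attribution (R2), Luis Quispe is treated as also owning Kiran Dlamini's interest in Vantage Mining NL, giving 45% + 5% = 50%.
By spousal attribution (R2), Luis Quispe is treated as also owning Kiran Dlamini's interest in Wildmere Capital LLC, giving 75% + 25% = 100%.
Chain via Vantage Mining NL → Beacon Foods Inc. → Highfield Manufacturing Inc. (R1): 50% × 20% × 80% × 30% = 2.4% of Pinebrook Ventures LLC.
Chain via Wildmere Capital LLC → Summit Trust → Northgate Shipping BV (R1): 100% × 70% × 70% × 20% = 9.8% of Pinebrook Ventures LLC.
Aggregating (R3): 2.4% + 9.8% = 12.2%.

12.2%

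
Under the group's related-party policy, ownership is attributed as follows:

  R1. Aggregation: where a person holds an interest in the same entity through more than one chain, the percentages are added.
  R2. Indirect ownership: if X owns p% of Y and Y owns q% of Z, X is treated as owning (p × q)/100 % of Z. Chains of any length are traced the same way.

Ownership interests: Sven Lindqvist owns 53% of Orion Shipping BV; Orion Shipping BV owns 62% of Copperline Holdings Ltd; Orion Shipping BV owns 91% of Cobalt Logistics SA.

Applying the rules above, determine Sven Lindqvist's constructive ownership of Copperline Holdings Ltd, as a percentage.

Chain via Orion Shipping BV (R2): 53% × 62% = 32.86% of Copperline Holdings Ltd.

32.86%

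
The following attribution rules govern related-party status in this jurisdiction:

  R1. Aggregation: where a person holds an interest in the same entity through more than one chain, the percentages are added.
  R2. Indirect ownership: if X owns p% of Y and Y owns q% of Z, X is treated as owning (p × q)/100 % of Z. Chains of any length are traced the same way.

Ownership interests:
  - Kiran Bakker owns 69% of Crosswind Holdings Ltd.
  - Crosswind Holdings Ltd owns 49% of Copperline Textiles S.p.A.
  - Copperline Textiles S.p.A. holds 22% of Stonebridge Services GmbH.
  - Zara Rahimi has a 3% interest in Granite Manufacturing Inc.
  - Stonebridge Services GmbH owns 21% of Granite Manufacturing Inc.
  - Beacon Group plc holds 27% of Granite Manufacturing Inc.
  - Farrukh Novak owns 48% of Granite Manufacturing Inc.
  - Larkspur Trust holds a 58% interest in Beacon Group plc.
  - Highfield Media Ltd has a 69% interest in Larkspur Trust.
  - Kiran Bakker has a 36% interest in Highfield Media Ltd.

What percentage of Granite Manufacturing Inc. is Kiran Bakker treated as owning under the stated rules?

5.451966%

Chain via Crosswind Holdings Ltd → Copperline Textiles S.p.A. → Stonebridge Services GmbH (R2): 69% × 49% × 22% × 21% = 1.562022% of Granite Manufacturing Inc.
Chain via Highfield Media Ltd → Larkspur Trust → Beacon Group plc (R2): 36% × 69% × 58% × 27% = 3.889944% of Granite Manufacturing Inc.
Aggregating (R1): 1.562022% + 3.889944% = 5.451966%.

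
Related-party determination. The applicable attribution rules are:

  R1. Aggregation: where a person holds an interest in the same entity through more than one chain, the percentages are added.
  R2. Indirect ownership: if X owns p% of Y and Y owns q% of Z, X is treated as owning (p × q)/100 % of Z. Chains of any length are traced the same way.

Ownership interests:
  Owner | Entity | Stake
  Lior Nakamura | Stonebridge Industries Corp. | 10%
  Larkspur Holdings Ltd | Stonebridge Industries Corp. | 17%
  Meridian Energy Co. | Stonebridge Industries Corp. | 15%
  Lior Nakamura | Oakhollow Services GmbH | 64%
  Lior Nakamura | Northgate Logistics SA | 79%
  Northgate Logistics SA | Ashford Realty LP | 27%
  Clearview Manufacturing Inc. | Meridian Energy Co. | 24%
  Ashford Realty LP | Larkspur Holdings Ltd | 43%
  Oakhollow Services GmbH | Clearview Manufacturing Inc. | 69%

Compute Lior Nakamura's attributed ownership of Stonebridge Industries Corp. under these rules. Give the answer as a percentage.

Chain via Northgate Logistics SA → Ashford Realty LP → Larkspur Holdings Ltd (R2): 79% × 27% × 43% × 17% = 1.559223% of Stonebridge Industries Corp.
Chain via Oakhollow Services GmbH → Clearview Manufacturing Inc. → Meridian Energy Co. (R2): 64% × 69% × 24% × 15% = 1.58976% of Stonebridge Industries Corp.
Direct interest in Stonebridge Industries Corp: 10%.
Aggregating (R1): 1.559223% + 1.58976% + 10% = 13.148983%.

13.148983%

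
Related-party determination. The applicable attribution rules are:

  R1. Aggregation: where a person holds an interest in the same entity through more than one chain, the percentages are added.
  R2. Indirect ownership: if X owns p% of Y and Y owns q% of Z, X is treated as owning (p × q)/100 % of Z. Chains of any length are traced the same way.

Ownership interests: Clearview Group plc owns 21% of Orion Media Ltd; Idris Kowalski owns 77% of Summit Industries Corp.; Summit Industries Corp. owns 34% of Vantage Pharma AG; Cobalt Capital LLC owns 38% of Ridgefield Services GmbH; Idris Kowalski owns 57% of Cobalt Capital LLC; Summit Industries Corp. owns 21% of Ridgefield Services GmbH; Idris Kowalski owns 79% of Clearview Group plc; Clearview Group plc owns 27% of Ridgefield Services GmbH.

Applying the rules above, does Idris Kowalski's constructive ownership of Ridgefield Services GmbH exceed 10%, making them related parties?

Yes

Chain via Summit Industries Corp. (R2): 77% × 21% = 16.17% of Ridgefield Services GmbH.
Chain via Clearview Group plc (R2): 79% × 27% = 21.33% of Ridgefield Services GmbH.
Chain via Cobalt Capital LLC (R2): 57% × 38% = 21.66% of Ridgefield Services GmbH.
Aggregating (R1): 16.17% + 21.33% + 21.66% = 59.16%.
59.16% exceeds the 10% threshold, so Idris is a related party to Ridgefield Services GmbH.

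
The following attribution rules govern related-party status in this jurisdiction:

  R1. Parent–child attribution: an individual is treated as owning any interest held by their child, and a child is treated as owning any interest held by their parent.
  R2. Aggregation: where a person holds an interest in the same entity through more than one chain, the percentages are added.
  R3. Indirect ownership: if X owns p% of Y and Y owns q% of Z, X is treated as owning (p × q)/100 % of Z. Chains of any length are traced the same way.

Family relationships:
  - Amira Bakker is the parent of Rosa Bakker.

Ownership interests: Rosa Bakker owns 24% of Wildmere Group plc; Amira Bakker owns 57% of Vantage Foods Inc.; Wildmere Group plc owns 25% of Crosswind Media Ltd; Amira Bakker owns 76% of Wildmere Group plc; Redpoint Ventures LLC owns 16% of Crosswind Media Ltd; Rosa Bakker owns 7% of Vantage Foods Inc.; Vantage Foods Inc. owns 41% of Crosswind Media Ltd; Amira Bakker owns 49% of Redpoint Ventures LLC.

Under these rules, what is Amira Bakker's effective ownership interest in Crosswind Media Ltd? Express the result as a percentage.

By parent–child attribution (R1), Amira Bakker is treated as also owning Rosa Bakker's interest in Wildmere Group plc, giving 76% + 24% = 100%.
By parent–child attribution (R1), Amira Bakker is treated as also owning Rosa Bakker's interest in Vantage Foods Inc, giving 57% + 7% = 64%.
Chain via Wildmere Group plc (R3): 100% × 25% = 25% of Crosswind Media Ltd.
Chain via Redpoint Ventures LLC (R3): 49% × 16% = 7.84% of Crosswind Media Ltd.
Chain via Vantage Foods Inc. (R3): 64% × 41% = 26.24% of Crosswind Media Ltd.
Aggregating (R2): 25% + 7.84% + 26.24% = 59.08%.

59.08%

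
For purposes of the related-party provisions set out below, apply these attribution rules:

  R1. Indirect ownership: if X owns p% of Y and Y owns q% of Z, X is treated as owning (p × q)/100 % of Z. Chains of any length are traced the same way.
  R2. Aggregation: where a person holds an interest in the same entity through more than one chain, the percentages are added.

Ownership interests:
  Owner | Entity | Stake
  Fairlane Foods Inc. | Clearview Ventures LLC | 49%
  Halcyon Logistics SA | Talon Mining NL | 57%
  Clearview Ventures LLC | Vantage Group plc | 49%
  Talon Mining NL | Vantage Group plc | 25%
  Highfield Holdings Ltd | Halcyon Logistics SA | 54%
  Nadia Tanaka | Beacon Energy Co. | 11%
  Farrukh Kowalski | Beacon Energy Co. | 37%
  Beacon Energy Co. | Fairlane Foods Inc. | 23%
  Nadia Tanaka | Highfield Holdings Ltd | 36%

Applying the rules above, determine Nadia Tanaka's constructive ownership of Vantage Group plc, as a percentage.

Chain via Highfield Holdings Ltd → Halcyon Logistics SA → Talon Mining NL (R1): 36% × 54% × 57% × 25% = 2.7702% of Vantage Group plc.
Chain via Beacon Energy Co. → Fairlane Foods Inc. → Clearview Ventures LLC (R1): 11% × 23% × 49% × 49% = 0.607453% of Vantage Group plc.
Aggregating (R2): 2.7702% + 0.607453% = 3.377653%.

3.377653%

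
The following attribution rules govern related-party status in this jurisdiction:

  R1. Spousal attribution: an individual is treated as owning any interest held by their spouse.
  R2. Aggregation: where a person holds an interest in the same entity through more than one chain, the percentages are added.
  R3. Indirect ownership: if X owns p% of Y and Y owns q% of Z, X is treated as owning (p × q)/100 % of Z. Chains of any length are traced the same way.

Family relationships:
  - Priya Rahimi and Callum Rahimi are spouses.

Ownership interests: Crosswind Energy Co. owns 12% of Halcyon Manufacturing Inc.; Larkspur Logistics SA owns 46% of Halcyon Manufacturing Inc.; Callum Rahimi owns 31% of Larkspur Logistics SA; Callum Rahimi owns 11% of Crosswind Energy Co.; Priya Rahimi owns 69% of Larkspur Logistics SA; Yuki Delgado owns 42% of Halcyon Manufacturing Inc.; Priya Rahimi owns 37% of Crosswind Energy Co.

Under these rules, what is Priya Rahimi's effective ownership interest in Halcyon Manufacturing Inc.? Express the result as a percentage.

51.76%

By spousal attribution (R1), Priya Rahimi is treated as also owning Callum Rahimi's interest in Larkspur Logistics SA, giving 69% + 31% = 100%.
By spousal attribution (R1), Priya Rahimi is treated as also owning Callum Rahimi's interest in Crosswind Energy Co, giving 37% + 11% = 48%.
Chain via Larkspur Logistics SA (R3): 100% × 46% = 46% of Halcyon Manufacturing Inc.
Chain via Crosswind Energy Co. (R3): 48% × 12% = 5.76% of Halcyon Manufacturing Inc.
Aggregating (R2): 46% + 5.76% = 51.76%.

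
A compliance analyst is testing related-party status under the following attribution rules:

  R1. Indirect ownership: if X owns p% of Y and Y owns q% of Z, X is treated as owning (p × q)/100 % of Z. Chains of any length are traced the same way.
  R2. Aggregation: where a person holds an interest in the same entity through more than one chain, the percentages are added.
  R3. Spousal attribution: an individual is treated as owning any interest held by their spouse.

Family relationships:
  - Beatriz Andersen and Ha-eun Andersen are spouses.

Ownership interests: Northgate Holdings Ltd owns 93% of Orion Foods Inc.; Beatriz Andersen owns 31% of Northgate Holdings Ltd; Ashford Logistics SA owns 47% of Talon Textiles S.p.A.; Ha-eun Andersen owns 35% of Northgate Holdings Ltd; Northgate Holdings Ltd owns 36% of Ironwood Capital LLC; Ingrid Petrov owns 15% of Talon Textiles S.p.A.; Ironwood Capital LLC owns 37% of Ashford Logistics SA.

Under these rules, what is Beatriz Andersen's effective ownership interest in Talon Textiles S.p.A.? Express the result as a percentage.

By spousal attribution (R3), Beatriz Andersen is treated as also owning Ha-eun Andersen's interest in Northgate Holdings Ltd, giving 31% + 35% = 66%.
Chain via Northgate Holdings Ltd → Ironwood Capital LLC → Ashford Logistics SA (R1): 66% × 36% × 37% × 47% = 4.131864% of Talon Textiles S.p.A.

4.131864%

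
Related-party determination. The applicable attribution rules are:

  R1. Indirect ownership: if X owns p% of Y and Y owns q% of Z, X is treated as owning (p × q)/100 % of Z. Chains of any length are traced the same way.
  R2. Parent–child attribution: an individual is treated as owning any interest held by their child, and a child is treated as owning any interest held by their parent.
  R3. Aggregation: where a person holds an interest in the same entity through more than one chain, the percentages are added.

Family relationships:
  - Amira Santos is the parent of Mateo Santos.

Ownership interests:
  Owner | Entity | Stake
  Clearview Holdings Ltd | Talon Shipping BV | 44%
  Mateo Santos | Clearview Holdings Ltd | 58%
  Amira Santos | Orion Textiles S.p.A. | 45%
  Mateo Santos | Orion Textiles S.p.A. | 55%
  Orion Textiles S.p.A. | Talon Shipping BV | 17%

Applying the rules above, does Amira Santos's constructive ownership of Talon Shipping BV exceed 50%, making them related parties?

By parent–child attribution (R2), Amira Santos is treated as also owning Mateo Santos's interest in Orion Textiles S.p.A, giving 45% + 55% = 100%.
By parent–child attribution (R2), Amira Santos is treated as owning Mateo Santos's 58% interest in Clearview Holdings Ltd.
Chain via Orion Textiles S.p.A. (R1): 100% × 17% = 17% of Talon Shipping BV.
Chain via Clearview Holdings Ltd (R1): 58% × 44% = 25.52% of Talon Shipping BV.
Aggregating (R3): 17% + 25.52% = 42.52%.
42.52% does not exceed the 50% threshold, so Amira is not a related party to Talon Shipping BV.

No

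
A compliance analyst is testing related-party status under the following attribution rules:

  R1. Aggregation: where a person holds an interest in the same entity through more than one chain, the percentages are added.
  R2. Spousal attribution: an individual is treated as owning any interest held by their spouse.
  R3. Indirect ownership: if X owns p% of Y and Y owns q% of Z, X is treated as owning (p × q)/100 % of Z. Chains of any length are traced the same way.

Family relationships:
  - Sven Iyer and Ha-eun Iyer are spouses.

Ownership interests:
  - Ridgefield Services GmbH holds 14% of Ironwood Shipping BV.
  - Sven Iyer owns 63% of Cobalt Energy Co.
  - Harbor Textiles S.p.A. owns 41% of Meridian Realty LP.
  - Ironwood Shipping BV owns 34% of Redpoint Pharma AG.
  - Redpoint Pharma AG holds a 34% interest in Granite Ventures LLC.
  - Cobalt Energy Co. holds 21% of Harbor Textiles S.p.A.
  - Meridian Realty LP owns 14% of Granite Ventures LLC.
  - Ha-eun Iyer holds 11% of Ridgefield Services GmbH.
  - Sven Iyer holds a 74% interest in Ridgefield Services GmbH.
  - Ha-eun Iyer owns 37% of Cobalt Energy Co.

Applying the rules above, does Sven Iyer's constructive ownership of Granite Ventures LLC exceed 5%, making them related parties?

No

By spousal attribution (R2), Sven Iyer is treated as also owning Ha-eun Iyer's interest in Ridgefield Services GmbH, giving 74% + 11% = 85%.
By spousal attribution (R2), Sven Iyer is treated as also owning Ha-eun Iyer's interest in Cobalt Energy Co, giving 63% + 37% = 100%.
Chain via Ridgefield Services GmbH → Ironwood Shipping BV → Redpoint Pharma AG (R3): 85% × 14% × 34% × 34% = 1.37564% of Granite Ventures LLC.
Chain via Cobalt Energy Co. → Harbor Textiles S.p.A. → Meridian Realty LP (R3): 100% × 21% × 41% × 14% = 1.2054% of Granite Ventures LLC.
Aggregating (R1): 1.37564% + 1.2054% = 2.58104%.
2.58104% does not exceed the 5% threshold, so Sven is not a related party to Granite Ventures LLC.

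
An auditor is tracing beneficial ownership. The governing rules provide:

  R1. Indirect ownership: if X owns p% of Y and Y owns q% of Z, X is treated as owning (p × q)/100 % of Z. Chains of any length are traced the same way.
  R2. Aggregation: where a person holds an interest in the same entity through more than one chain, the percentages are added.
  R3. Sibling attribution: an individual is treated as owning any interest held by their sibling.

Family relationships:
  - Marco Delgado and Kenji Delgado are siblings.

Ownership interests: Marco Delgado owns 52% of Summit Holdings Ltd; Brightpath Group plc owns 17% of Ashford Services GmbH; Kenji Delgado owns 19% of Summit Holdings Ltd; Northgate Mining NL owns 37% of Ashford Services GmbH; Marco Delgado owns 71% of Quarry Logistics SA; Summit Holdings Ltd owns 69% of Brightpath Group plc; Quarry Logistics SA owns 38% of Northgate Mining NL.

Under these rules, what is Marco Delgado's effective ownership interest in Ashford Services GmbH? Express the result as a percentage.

By sibling attribution (R3), Marco Delgado is treated as also owning Kenji Delgado's interest in Summit Holdings Ltd, giving 52% + 19% = 71%.
Chain via Quarry Logistics SA → Northgate Mining NL (R1): 71% × 38% × 37% = 9.9826% of Ashford Services GmbH.
Chain via Summit Holdings Ltd → Brightpath Group plc (R1): 71% × 69% × 17% = 8.3283% of Ashford Services GmbH.
Aggregating (R2): 9.9826% + 8.3283% = 18.3109%.

18.3109%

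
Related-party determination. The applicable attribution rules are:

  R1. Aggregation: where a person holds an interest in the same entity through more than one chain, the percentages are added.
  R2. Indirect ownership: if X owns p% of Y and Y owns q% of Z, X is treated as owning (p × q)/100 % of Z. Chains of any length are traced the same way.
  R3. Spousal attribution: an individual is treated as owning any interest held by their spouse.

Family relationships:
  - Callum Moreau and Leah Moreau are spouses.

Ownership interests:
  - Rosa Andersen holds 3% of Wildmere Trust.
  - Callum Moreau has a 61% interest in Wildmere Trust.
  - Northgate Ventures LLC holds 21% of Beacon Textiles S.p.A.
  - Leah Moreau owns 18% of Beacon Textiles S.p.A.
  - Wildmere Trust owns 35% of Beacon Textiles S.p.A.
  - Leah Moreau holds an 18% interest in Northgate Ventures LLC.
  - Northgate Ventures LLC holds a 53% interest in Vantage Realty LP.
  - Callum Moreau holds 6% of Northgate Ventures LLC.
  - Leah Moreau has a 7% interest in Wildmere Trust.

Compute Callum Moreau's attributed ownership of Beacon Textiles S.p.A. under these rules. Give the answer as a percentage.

46.84%

By spousal attribution (R3), Callum Moreau is treated as also owning Leah Moreau's interest in Wildmere Trust, giving 61% + 7% = 68%.
By spousal attribution (R3), Callum Moreau is treated as also owning Leah Moreau's interest in Northgate Ventures LLC, giving 6% + 18% = 24%.
By spousal attribution (R3), Callum Moreau is treated as owning Leah Moreau's 18% interest in Beacon Textiles S.p.A.
Chain via Wildmere Trust (R2): 68% × 35% = 23.8% of Beacon Textiles S.p.A.
Chain via Northgate Ventures LLC (R2): 24% × 21% = 5.04% of Beacon Textiles S.p.A.
Direct interest in Beacon Textiles S.p.A: 18%.
Aggregating (R1): 23.8% + 5.04% + 18% = 46.84%.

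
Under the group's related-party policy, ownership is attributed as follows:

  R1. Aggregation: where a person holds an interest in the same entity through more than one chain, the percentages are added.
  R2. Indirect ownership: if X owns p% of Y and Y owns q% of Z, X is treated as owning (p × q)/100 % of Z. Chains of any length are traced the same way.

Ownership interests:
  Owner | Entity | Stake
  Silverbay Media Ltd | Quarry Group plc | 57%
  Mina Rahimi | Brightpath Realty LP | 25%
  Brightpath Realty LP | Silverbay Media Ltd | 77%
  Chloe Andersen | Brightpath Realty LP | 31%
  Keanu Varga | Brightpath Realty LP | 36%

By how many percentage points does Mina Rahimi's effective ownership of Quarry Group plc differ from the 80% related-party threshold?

69.0275

Chain via Brightpath Realty LP → Silverbay Media Ltd (R2): 25% × 77% × 57% = 10.9725% of Quarry Group plc.
10.9725% falls short of the 80% threshold by 69.0275 percentage points.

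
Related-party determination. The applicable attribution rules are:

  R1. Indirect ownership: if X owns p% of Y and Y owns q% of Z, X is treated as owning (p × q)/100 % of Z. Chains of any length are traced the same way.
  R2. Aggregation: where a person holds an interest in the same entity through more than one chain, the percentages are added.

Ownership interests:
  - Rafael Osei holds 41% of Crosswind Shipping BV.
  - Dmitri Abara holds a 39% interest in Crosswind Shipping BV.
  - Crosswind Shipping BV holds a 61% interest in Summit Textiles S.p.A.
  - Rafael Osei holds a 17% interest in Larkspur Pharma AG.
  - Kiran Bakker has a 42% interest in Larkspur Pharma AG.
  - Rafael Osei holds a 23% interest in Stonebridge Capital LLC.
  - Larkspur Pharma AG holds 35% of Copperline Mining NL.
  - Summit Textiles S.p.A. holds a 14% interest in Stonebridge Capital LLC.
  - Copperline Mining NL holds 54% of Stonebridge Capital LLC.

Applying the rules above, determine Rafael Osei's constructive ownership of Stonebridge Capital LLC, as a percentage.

29.7144%

Chain via Crosswind Shipping BV → Summit Textiles S.p.A. (R1): 41% × 61% × 14% = 3.5014% of Stonebridge Capital LLC.
Chain via Larkspur Pharma AG → Copperline Mining NL (R1): 17% × 35% × 54% = 3.213% of Stonebridge Capital LLC.
Direct interest in Stonebridge Capital LLC: 23%.
Aggregating (R2): 3.5014% + 3.213% + 23% = 29.7144%.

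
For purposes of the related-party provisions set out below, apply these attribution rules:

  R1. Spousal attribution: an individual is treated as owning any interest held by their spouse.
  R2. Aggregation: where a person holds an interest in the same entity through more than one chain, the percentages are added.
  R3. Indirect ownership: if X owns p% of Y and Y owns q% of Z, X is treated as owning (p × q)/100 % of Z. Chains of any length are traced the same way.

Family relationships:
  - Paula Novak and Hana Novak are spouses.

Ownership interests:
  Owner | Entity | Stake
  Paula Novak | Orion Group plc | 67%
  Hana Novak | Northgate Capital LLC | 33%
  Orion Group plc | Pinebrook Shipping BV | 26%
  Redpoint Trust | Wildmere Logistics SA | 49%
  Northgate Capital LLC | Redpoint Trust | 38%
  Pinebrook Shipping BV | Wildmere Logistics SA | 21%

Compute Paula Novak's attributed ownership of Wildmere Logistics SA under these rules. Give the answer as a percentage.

9.8028%

By spousal attribution (R1), Paula Novak is treated as owning Hana Novak's 33% interest in Northgate Capital LLC.
Chain via Orion Group plc → Pinebrook Shipping BV (R3): 67% × 26% × 21% = 3.6582% of Wildmere Logistics SA.
Chain via Northgate Capital LLC → Redpoint Trust (R3): 33% × 38% × 49% = 6.1446% of Wildmere Logistics SA.
Aggregating (R2): 3.6582% + 6.1446% = 9.8028%.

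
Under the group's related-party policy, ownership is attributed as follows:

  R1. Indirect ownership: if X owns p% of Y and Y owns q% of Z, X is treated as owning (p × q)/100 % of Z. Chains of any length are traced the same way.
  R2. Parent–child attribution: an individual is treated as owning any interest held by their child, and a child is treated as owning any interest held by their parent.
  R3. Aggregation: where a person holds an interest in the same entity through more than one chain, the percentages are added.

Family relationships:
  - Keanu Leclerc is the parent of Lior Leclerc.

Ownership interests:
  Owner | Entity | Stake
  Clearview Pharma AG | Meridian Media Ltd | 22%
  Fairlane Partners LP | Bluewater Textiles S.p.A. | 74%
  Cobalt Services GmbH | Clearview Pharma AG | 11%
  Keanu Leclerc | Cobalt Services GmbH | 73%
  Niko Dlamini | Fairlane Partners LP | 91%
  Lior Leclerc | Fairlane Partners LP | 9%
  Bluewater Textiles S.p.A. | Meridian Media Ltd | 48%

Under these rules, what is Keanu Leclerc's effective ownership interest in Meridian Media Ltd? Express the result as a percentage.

By parent–child attribution (R2), Keanu Leclerc is treated as owning Lior Leclerc's 9% interest in Fairlane Partners LP.
Chain via Cobalt Services GmbH → Clearview Pharma AG (R1): 73% × 11% × 22% = 1.7666% of Meridian Media Ltd.
Chain via Fairlane Partners LP → Bluewater Textiles S.p.A. (R1): 9% × 74% × 48% = 3.1968% of Meridian Media Ltd.
Aggregating (R3): 1.7666% + 3.1968% = 4.9634%.

4.9634%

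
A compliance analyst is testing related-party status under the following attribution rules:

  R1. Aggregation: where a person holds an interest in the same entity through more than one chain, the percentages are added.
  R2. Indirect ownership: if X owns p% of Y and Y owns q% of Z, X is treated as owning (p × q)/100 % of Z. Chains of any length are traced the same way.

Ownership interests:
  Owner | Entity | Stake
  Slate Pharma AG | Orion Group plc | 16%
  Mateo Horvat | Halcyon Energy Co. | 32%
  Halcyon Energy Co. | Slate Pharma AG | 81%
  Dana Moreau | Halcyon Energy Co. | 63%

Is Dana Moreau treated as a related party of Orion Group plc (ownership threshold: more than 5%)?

Yes

Chain via Halcyon Energy Co. → Slate Pharma AG (R2): 63% × 81% × 16% = 8.1648% of Orion Group plc.
8.1648% exceeds the 5% threshold, so Dana is a related party to Orion Group plc.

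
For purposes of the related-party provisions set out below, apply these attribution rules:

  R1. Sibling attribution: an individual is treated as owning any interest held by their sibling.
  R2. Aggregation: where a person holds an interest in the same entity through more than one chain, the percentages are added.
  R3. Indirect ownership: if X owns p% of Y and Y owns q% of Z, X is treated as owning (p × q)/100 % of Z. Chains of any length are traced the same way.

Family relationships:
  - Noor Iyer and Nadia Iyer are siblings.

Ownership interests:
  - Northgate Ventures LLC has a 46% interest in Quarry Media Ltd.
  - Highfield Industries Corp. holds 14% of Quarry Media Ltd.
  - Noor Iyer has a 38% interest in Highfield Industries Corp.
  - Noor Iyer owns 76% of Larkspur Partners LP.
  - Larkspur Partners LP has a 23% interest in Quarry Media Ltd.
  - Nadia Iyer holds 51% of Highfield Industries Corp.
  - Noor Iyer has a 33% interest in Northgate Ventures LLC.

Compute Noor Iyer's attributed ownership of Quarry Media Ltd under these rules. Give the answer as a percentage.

45.12%

By sibling attribution (R1), Noor Iyer is treated as also owning Nadia Iyer's interest in Highfield Industries Corp, giving 38% + 51% = 89%.
Chain via Larkspur Partners LP (R3): 76% × 23% = 17.48% of Quarry Media Ltd.
Chain via Highfield Industries Corp. (R3): 89% × 14% = 12.46% of Quarry Media Ltd.
Chain via Northgate Ventures LLC (R3): 33% × 46% = 15.18% of Quarry Media Ltd.
Aggregating (R2): 17.48% + 12.46% + 15.18% = 45.12%.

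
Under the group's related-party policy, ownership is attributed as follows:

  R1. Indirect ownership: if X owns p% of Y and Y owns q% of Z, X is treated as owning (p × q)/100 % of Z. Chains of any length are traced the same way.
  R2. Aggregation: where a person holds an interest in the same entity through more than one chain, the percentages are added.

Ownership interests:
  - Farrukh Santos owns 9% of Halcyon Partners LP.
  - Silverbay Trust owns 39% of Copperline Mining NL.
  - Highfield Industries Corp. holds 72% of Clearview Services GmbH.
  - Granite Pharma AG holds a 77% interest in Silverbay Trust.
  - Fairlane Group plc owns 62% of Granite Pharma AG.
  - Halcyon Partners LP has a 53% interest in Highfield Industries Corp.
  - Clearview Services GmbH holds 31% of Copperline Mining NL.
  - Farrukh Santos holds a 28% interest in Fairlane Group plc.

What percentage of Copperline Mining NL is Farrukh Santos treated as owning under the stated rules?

Chain via Fairlane Group plc → Granite Pharma AG → Silverbay Trust (R1): 28% × 62% × 77% × 39% = 5.213208% of Copperline Mining NL.
Chain via Halcyon Partners LP → Highfield Industries Corp. → Clearview Services GmbH (R1): 9% × 53% × 72% × 31% = 1.064664% of Copperline Mining NL.
Aggregating (R2): 5.213208% + 1.064664% = 6.277872%.

6.277872%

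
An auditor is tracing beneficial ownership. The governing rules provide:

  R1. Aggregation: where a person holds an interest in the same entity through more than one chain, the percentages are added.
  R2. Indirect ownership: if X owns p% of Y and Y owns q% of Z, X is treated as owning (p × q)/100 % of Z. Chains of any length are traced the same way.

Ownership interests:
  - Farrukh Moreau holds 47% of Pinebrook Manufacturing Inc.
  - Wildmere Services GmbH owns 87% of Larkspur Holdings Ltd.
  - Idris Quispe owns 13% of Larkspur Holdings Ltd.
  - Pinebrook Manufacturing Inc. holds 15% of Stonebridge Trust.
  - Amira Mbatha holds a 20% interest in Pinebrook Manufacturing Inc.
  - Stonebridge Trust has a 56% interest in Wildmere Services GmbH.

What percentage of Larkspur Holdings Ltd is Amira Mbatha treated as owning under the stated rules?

1.4616%

Chain via Pinebrook Manufacturing Inc. → Stonebridge Trust → Wildmere Services GmbH (R2): 20% × 15% × 56% × 87% = 1.4616% of Larkspur Holdings Ltd.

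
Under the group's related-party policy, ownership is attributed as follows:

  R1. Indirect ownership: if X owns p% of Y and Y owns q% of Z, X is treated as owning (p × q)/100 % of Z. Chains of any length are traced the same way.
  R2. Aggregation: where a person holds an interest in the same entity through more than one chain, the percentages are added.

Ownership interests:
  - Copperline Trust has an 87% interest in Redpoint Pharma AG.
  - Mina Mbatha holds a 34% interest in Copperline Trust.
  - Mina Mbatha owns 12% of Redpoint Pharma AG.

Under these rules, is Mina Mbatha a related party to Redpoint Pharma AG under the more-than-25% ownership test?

Chain via Copperline Trust (R1): 34% × 87% = 29.58% of Redpoint Pharma AG.
Direct interest in Redpoint Pharma AG: 12%.
Aggregating (R2): 29.58% + 12% = 41.58%.
41.58% exceeds the 25% threshold, so Mina is a related party to Redpoint Pharma AG.

Yes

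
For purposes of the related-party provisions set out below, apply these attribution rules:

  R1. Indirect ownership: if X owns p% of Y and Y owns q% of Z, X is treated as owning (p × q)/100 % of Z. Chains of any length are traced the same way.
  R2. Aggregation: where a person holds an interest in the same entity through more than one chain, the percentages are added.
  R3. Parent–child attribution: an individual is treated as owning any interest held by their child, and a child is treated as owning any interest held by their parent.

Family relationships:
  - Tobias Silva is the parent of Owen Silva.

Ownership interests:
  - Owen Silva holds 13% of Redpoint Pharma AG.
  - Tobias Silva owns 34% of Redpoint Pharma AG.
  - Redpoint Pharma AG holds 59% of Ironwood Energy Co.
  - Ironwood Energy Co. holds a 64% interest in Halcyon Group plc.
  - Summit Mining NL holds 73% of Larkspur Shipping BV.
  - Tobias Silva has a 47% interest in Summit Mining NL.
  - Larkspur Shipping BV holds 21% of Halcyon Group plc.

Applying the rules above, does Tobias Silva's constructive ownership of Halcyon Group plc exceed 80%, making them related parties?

No

By parent–child attribution (R3), Tobias Silva is treated as also owning Owen Silva's interest in Redpoint Pharma AG, giving 34% + 13% = 47%.
Chain via Redpoint Pharma AG → Ironwood Energy Co. (R1): 47% × 59% × 64% = 17.7472% of Halcyon Group plc.
Chain via Summit Mining NL → Larkspur Shipping BV (R1): 47% × 73% × 21% = 7.2051% of Halcyon Group plc.
Aggregating (R2): 17.7472% + 7.2051% = 24.9523%.
24.9523% does not exceed the 80% threshold, so Tobias is not a related party to Halcyon Group plc.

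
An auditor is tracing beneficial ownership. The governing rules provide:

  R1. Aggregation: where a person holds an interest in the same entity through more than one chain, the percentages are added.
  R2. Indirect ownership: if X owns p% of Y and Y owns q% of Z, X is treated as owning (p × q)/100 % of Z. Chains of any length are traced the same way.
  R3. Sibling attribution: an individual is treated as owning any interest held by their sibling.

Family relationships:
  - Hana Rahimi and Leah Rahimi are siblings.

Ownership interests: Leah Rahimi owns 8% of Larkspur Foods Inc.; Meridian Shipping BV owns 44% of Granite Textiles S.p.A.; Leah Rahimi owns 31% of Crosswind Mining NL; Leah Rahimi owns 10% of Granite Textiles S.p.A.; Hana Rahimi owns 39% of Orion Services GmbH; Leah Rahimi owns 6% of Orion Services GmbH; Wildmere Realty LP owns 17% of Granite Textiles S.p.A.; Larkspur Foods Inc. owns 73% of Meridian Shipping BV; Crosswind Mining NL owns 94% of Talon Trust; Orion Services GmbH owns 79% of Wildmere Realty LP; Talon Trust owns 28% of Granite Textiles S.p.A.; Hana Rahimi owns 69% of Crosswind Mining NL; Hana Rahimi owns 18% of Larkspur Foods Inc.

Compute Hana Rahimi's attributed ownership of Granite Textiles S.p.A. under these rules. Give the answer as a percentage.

50.7147%

By sibling attribution (R3), Hana Rahimi is treated as also owning Leah Rahimi's interest in Crosswind Mining NL, giving 69% + 31% = 100%.
By sibling attribution (R3), Hana Rahimi is treated as also owning Leah Rahimi's interest in Orion Services GmbH, giving 39% + 6% = 45%.
By sibling attribution (R3), Hana Rahimi is treated as also owning Leah Rahimi's interest in Larkspur Foods Inc, giving 18% + 8% = 26%.
By sibling attribution (R3), Hana Rahimi is treated as owning Leah Rahimi's 10% interest in Granite Textiles S.p.A.
Chain via Crosswind Mining NL → Talon Trust (R2): 100% × 94% × 28% = 26.32% of Granite Textiles S.p.A.
Chain via Orion Services GmbH → Wildmere Realty LP (R2): 45% × 79% × 17% = 6.0435% of Granite Textiles S.p.A.
Chain via Larkspur Foods Inc. → Meridian Shipping BV (R2): 26% × 73% × 44% = 8.3512% of Granite Textiles S.p.A.
Direct interest in Granite Textiles S.p.A: 10%.
Aggregating (R1): 26.32% + 6.0435% + 8.3512% + 10% = 50.7147%.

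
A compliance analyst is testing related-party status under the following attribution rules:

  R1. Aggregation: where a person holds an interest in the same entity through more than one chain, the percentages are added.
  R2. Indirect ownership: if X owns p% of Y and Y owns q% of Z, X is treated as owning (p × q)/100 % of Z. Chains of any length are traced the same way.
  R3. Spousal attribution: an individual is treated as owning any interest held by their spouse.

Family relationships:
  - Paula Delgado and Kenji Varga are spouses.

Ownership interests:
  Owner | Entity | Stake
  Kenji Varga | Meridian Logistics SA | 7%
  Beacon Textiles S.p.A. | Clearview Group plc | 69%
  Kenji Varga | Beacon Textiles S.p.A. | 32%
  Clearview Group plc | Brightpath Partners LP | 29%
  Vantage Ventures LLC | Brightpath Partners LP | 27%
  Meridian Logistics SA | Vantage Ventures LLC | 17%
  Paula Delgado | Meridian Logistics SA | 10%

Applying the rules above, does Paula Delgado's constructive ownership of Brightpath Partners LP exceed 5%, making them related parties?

Yes

By spousal attribution (R3), Paula Delgado is treated as also owning Kenji Varga's interest in Meridian Logistics SA, giving 10% + 7% = 17%.
By spousal attribution (R3), Paula Delgado is treated as owning Kenji Varga's 32% interest in Beacon Textiles S.p.A.
Chain via Meridian Logistics SA → Vantage Ventures LLC (R2): 17% × 17% × 27% = 0.7803% of Brightpath Partners LP.
Chain via Beacon Textiles S.p.A. → Clearview Group plc (R2): 32% × 69% × 29% = 6.4032% of Brightpath Partners LP.
Aggregating (R1): 0.7803% + 6.4032% = 7.1835%.
7.1835% exceeds the 5% threshold, so Paula is a related party to Brightpath Partners LP.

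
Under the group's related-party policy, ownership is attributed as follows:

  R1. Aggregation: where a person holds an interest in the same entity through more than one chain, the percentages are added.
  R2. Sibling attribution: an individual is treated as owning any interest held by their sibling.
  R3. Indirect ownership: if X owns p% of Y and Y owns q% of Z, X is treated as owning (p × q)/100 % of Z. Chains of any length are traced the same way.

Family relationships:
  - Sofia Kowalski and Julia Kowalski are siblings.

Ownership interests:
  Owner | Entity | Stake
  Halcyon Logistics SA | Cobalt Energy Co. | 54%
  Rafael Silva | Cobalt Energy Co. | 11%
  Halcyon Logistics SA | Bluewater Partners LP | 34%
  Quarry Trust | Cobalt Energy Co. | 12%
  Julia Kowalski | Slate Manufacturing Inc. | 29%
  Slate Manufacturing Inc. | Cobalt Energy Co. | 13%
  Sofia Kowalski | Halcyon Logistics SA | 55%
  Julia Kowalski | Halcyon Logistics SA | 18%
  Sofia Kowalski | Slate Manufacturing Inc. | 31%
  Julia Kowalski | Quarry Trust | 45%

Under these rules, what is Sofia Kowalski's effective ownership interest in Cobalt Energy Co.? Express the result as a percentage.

By sibling attribution (R2), Sofia Kowalski is treated as also owning Julia Kowalski's interest in Slate Manufacturing Inc, giving 31% + 29% = 60%.
By sibling attribution (R2), Sofia Kowalski is treated as also owning Julia Kowalski's interest in Halcyon Logistics SA, giving 55% + 18% = 73%.
By sibling attribution (R2), Sofia Kowalski is treated as owning Julia Kowalski's 45% interest in Quarry Trust.
Chain via Slate Manufacturing Inc. (R3): 60% × 13% = 7.8% of Cobalt Energy Co.
Chain via Halcyon Logistics SA (R3): 73% × 54% = 39.42% of Cobalt Energy Co.
Chain via Quarry Trust (R3): 45% × 12% = 5.4% of Cobalt Energy Co.
Aggregating (R1): 7.8% + 39.42% + 5.4% = 52.62%.

52.62%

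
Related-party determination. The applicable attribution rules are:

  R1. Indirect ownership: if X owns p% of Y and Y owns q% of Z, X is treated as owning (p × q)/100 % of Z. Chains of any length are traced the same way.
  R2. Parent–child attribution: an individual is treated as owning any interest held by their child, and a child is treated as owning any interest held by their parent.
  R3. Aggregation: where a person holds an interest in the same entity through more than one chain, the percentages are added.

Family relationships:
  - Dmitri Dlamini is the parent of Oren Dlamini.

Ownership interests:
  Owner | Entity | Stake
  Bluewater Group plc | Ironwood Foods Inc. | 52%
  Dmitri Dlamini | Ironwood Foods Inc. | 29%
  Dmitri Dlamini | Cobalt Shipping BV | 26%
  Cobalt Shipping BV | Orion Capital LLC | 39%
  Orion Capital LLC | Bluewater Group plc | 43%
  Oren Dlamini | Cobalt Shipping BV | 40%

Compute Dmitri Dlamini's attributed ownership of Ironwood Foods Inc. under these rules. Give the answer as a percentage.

34.755464%

By parent–child attribution (R2), Dmitri Dlamini is treated as also owning Oren Dlamini's interest in Cobalt Shipping BV, giving 26% + 40% = 66%.
Chain via Cobalt Shipping BV → Orion Capital LLC → Bluewater Group plc (R1): 66% × 39% × 43% × 52% = 5.755464% of Ironwood Foods Inc.
Direct interest in Ironwood Foods Inc: 29%.
Aggregating (R3): 5.755464% + 29% = 34.755464%.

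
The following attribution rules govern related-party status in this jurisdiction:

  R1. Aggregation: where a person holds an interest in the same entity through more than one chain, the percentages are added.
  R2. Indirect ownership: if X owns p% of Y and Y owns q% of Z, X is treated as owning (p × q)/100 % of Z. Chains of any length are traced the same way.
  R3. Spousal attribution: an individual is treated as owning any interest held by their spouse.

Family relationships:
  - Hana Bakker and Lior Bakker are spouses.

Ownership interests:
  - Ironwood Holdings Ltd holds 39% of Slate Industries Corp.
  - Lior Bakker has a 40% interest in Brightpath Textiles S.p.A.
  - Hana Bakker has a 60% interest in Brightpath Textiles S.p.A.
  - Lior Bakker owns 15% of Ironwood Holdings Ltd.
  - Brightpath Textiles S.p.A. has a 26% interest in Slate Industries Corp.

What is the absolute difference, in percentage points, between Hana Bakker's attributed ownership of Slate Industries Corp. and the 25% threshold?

By spousal attribution (R3), Hana Bakker is treated as also owning Lior Bakker's interest in Brightpath Textiles S.p.A, giving 60% + 40% = 100%.
By spousal attribution (R3), Hana Bakker is treated as owning Lior Bakker's 15% interest in Ironwood Holdings Ltd.
Chain via Brightpath Textiles S.p.A. (R2): 100% × 26% = 26% of Slate Industries Corp.
Chain via Ironwood Holdings Ltd (R2): 15% × 39% = 5.85% of Slate Industries Corp.
Aggregating (R1): 26% + 5.85% = 31.85%.
31.85% exceeds the 25% threshold by 6.85 percentage points.

6.85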